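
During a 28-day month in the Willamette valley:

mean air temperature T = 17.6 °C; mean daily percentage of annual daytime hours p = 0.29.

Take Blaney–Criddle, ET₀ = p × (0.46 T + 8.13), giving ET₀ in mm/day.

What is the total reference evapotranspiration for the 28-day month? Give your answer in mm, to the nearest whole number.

132 mm

ET₀ = 0.29 × (0.46 × 17.6 + 8.13) = 0.29 × 16.226 = 4.7055 mm/d
Monthly total = 4.7055 × 28 = 131.754 mm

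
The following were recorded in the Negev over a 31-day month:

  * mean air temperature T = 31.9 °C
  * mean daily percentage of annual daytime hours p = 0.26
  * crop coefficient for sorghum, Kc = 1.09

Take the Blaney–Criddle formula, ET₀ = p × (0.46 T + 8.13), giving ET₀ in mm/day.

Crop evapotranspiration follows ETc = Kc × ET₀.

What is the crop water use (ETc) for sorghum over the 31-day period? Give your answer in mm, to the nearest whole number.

ET₀ = 0.26 × (0.46 × 31.9 + 8.13) = 0.26 × 22.804 = 5.9290 mm/d
ETc = Kc × ET₀ = 1.09 × 5.9290 = 6.4626 mm/d
Over 31 days: 6.4626 × 31 = 200.341 mm

200 mm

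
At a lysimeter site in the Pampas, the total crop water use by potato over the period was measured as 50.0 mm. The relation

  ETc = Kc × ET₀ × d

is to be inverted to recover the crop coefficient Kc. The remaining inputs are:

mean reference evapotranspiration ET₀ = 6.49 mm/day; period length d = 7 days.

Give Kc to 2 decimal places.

ETc = Kc × ET₀ × d  ⇒  Kc = ETc / (ET₀ × d)
Kc = 50.0 / (6.49 × 7) = 50.0 / 45.43 = 1.1006

1.10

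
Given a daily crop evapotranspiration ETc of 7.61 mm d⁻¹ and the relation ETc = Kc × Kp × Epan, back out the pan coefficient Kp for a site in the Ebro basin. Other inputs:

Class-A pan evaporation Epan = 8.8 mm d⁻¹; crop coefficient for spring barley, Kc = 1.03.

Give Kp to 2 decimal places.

ETc = Kc × Kp × Epan  ⇒  Kp = ETc / (Kc × Epan)
Kp = 7.61 / (1.03 × 8.8) = 7.61 / 9.064 = 0.8396

0.84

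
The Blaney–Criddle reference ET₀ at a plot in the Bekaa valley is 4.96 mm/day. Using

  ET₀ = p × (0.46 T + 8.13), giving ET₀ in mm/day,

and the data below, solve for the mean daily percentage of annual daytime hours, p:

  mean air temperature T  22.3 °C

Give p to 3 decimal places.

0.270

p = ET₀ / (0.46 T + 8.13) = 4.96 / (0.46 × 22.3 + 8.13) = 4.96 / 18.388 = 0.2697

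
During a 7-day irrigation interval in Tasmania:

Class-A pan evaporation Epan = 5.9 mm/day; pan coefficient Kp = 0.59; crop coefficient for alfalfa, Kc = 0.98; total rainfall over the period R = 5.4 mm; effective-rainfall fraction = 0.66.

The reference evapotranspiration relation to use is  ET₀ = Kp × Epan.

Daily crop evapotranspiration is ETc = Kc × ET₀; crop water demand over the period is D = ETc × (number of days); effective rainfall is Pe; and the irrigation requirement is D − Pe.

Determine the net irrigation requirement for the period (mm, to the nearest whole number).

ET₀ = 0.59 × 5.9 = 3.4810 mm/d
ETc = Kc × ET₀ = 0.98 × 3.4810 = 3.4114 mm/d
Crop demand D = ETc × 7 d = 3.4114 × 7 = 23.880 mm
Pe = 0.66 × 5.4 = 3.564 mm
D − Pe = 23.880 − 3.564 = 20.316 mm

20 mm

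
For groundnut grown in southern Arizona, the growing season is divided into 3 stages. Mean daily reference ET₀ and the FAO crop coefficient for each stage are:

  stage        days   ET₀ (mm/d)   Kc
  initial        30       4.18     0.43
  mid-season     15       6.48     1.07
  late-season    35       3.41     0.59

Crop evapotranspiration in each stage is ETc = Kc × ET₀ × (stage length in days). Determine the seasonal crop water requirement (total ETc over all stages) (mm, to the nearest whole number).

228 mm

initial: 0.43 × 4.18 × 30 = 53.92 mm
mid-season: 1.07 × 6.48 × 15 = 104.00 mm
late-season: 0.59 × 3.41 × 35 = 70.42 mm
Seasonal total = 228.34 mm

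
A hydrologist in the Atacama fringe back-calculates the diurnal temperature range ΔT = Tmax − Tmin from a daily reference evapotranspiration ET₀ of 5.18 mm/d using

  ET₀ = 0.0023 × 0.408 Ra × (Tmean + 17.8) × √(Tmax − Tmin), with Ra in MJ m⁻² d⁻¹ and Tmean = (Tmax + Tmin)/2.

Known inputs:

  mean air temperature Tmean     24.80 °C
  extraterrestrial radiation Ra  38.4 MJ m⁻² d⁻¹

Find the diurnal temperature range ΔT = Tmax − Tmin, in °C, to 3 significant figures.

√ΔT = ET₀ / [0.0023 × 0.408 × Ra × (Tmean+17.8)] = 5.18 / (0.0023 × 15.6672 × 42.60) = 3.3744
ΔT = 3.3744² = 11.387 °C

11.4 °C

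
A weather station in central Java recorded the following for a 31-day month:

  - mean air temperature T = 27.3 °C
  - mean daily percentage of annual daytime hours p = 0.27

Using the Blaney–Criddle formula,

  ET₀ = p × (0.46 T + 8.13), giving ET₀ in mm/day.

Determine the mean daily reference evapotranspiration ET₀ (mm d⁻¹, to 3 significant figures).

5.59 mm d⁻¹

ET₀ = 0.27 × (0.46 × 27.3 + 8.13) = 0.27 × 20.688 = 5.5858 mm/d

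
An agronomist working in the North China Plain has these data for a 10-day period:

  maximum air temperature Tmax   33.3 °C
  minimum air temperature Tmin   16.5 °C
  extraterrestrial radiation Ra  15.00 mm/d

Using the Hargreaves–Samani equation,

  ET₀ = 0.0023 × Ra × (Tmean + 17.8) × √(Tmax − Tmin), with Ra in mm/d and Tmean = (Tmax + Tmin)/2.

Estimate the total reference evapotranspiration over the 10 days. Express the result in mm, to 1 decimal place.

Tmean = (33.3 + 16.5)/2 = 24.90 °C
ET₀ = 0.0023 × 15.00 × (24.90 + 17.8) × √16.8 = 0.0023 × 15.00 × 42.70 × 4.0988 = 6.0381 mm/d
Over 10 days: 6.0381 × 10 = 60.381 mm

60.4 mm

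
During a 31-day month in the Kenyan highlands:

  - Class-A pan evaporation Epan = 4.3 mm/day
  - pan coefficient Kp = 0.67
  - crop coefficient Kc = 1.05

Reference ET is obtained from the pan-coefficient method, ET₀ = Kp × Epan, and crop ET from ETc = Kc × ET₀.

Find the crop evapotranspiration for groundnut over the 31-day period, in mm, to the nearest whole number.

ET₀ = 0.67 × 4.3 = 2.8810 mm/d
ETc = Kc × ET₀ = 1.05 × 2.8810 = 3.0251 mm/d
Over 31 days: 3.0251 × 31 = 93.778 mm

94 mm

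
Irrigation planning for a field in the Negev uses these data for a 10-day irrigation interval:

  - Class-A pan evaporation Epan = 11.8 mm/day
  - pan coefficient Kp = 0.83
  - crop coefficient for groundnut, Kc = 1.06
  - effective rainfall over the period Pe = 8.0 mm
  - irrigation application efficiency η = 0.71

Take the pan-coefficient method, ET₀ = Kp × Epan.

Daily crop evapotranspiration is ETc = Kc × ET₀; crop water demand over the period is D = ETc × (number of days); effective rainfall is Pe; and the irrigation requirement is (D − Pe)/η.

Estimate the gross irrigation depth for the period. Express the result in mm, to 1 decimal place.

135.0 mm

ET₀ = 0.83 × 11.8 = 9.7940 mm/d
ETc = Kc × ET₀ = 1.06 × 9.7940 = 10.3816 mm/d
Crop demand D = ETc × 10 d = 10.3816 × 10 = 103.816 mm
D − Pe = 103.816 − 8.0 = 95.816 mm
Gross irrigation = 95.816 / 0.71 = 134.952 mm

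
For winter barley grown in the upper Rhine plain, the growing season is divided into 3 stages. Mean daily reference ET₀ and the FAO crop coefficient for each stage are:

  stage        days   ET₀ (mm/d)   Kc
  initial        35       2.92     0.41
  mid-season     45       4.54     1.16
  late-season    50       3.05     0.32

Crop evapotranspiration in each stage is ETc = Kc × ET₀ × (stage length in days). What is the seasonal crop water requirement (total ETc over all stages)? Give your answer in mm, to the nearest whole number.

328 mm

initial: 0.41 × 2.92 × 35 = 41.90 mm
mid-season: 1.16 × 4.54 × 45 = 236.99 mm
late-season: 0.32 × 3.05 × 50 = 48.80 mm
Seasonal total = 327.69 mm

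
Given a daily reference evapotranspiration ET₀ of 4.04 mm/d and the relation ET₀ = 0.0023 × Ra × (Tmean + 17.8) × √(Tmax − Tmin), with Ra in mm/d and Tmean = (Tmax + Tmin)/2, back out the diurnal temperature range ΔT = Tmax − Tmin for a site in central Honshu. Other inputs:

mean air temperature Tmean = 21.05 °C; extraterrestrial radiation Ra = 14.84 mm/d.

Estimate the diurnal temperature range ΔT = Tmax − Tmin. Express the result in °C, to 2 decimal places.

9.28 °C

√ΔT = ET₀ / [0.0023 × Ra × (Tmean+17.8)] = 4.04 / (0.0023 × 14.84 × 38.85) = 3.0467
ΔT = 3.0467² = 9.282 °C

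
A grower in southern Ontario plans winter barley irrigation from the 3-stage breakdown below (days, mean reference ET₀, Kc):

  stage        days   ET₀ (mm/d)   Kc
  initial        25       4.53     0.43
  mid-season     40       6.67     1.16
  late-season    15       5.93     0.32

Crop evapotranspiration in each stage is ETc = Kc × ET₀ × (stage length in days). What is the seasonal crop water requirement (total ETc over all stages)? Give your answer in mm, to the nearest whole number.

initial: 0.43 × 4.53 × 25 = 48.70 mm
mid-season: 1.16 × 6.67 × 40 = 309.49 mm
late-season: 0.32 × 5.93 × 15 = 28.46 mm
Seasonal total = 386.65 mm

387 mm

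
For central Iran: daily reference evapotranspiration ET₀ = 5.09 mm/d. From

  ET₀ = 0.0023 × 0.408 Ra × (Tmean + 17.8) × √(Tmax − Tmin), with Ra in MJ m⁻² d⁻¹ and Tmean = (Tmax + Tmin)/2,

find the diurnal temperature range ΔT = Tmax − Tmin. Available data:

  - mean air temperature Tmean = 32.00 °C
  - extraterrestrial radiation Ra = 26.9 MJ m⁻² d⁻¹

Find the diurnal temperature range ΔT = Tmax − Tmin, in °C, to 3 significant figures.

16.4 °C

√ΔT = ET₀ / [0.0023 × 0.408 × Ra × (Tmean+17.8)] = 5.09 / (0.0023 × 10.9752 × 49.80) = 4.0490
ΔT = 4.0490² = 16.394 °C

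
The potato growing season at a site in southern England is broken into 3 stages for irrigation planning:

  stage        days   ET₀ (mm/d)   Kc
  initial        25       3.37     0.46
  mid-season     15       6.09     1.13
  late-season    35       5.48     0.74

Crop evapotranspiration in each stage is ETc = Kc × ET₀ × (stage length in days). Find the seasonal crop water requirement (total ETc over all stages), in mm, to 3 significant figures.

284 mm

initial: 0.46 × 3.37 × 25 = 38.76 mm
mid-season: 1.13 × 6.09 × 15 = 103.23 mm
late-season: 0.74 × 5.48 × 35 = 141.93 mm
Seasonal total = 283.92 mm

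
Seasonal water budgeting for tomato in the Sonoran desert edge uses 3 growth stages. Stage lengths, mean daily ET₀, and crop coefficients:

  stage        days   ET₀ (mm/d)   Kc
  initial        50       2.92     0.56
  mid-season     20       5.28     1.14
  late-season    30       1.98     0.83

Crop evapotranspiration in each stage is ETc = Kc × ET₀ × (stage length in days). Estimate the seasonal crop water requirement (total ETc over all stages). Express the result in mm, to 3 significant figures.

251 mm

initial: 0.56 × 2.92 × 50 = 81.76 mm
mid-season: 1.14 × 5.28 × 20 = 120.38 mm
late-season: 0.83 × 1.98 × 30 = 49.30 mm
Seasonal total = 251.44 mm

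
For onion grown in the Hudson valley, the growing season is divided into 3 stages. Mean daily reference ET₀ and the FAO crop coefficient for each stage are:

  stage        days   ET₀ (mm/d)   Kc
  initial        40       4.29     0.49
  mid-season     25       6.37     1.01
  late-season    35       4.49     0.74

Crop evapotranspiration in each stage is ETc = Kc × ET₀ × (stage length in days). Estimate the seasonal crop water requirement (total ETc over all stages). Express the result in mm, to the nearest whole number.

initial: 0.49 × 4.29 × 40 = 84.08 mm
mid-season: 1.01 × 6.37 × 25 = 160.84 mm
late-season: 0.74 × 4.49 × 35 = 116.29 mm
Seasonal total = 361.21 mm

361 mm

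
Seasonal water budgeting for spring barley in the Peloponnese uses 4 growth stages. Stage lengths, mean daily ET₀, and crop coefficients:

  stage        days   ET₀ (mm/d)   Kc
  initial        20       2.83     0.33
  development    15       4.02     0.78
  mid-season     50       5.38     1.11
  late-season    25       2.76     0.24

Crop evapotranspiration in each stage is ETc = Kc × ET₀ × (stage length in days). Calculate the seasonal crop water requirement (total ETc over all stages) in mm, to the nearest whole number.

381 mm

initial: 0.33 × 2.83 × 20 = 18.68 mm
development: 0.78 × 4.02 × 15 = 47.03 mm
mid-season: 1.11 × 5.38 × 50 = 298.59 mm
late-season: 0.24 × 2.76 × 25 = 16.56 mm
Seasonal total = 380.86 mm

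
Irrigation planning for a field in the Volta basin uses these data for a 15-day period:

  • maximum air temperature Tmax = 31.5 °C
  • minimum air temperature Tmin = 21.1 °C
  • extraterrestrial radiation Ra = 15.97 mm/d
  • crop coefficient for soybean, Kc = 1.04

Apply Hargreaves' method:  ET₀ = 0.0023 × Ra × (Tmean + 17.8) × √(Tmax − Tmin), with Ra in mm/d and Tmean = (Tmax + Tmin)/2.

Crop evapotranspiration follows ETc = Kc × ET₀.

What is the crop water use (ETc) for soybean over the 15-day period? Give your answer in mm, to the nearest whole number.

81 mm

Tmean = (31.5 + 21.1)/2 = 26.30 °C
ET₀ = 0.0023 × 15.97 × (26.30 + 17.8) × √10.4 = 0.0023 × 15.97 × 44.10 × 3.2249 = 5.2238 mm/d
ETc = Kc × ET₀ = 1.04 × 5.2238 = 5.4328 mm/d
Over 15 days: 5.4328 × 15 = 81.492 mm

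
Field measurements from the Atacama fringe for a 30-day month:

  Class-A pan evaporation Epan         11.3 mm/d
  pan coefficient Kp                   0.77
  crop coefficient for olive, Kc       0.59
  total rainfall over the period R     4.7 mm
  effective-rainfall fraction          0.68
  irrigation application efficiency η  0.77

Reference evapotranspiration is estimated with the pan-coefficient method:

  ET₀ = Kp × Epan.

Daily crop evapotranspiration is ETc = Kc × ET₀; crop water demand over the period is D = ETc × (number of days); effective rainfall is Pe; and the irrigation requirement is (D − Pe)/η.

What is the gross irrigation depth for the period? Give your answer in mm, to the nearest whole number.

196 mm

ET₀ = 0.77 × 11.3 = 8.7010 mm/d
ETc = Kc × ET₀ = 0.59 × 8.7010 = 5.1336 mm/d
Crop demand D = ETc × 30 d = 5.1336 × 30 = 154.008 mm
Pe = 0.68 × 4.7 = 3.196 mm
D − Pe = 154.008 − 3.196 = 150.812 mm
Gross irrigation = 150.812 / 0.77 = 195.860 mm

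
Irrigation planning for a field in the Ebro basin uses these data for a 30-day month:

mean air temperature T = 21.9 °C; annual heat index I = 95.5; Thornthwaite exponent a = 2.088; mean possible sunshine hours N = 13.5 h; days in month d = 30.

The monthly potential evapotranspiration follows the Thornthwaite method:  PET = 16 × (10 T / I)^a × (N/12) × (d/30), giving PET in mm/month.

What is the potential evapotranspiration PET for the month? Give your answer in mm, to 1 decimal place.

101.8 mm

10T/I = 10 × 21.9 / 95.5 = 2.2932
(10T/I)^a = 2.2932^2.088 = 5.6572
Uncorrected PET = 16 × 5.6572 = 90.515 mm
Correction = (N/12)(d/30) = (13.5/12)(30/30) = 1.1250
PET = 90.515 × 1.1250 = 101.829 mm/month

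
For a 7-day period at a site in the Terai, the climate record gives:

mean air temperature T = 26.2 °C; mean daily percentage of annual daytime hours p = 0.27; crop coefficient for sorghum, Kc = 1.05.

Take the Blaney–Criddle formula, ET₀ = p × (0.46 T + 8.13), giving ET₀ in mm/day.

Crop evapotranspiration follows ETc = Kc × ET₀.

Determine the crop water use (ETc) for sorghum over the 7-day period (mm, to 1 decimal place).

ET₀ = 0.27 × (0.46 × 26.2 + 8.13) = 0.27 × 20.182 = 5.4491 mm/d
ETc = Kc × ET₀ = 1.05 × 5.4491 = 5.7216 mm/d
Over 7 days: 5.7216 × 7 = 40.051 mm

40.1 mm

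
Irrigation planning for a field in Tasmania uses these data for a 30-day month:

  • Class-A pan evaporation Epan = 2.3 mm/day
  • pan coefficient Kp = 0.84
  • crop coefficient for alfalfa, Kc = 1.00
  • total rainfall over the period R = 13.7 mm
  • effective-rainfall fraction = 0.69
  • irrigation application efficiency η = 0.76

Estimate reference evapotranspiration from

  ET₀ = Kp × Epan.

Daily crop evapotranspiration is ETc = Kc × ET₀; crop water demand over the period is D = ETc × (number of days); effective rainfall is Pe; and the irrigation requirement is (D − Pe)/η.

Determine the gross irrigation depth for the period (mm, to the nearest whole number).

64 mm

ET₀ = 0.84 × 2.3 = 1.9320 mm/d
ETc = Kc × ET₀ = 1.00 × 1.9320 = 1.9320 mm/d
Crop demand D = ETc × 30 d = 1.9320 × 30 = 57.960 mm
Pe = 0.69 × 13.7 = 9.453 mm
D − Pe = 57.960 − 9.453 = 48.507 mm
Gross irrigation = 48.507 / 0.76 = 63.825 mm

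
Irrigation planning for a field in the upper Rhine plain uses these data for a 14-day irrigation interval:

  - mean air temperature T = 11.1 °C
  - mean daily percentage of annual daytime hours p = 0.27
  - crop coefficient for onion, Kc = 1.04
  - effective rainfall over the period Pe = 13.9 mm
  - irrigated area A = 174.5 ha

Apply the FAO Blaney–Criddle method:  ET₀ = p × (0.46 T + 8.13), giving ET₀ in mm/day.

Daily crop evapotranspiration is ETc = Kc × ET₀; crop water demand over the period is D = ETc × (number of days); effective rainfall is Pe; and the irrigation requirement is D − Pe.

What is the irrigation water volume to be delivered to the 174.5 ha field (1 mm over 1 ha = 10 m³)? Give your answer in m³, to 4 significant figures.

66540 m³

ET₀ = 0.27 × (0.46 × 11.1 + 8.13) = 0.27 × 13.236 = 3.5737 mm/d
ETc = Kc × ET₀ = 1.04 × 3.5737 = 3.7166 mm/d
Crop demand D = ETc × 14 d = 3.7166 × 14 = 52.032 mm
D − Pe = 52.032 − 13.9 = 38.132 mm
Volume = 38.132 mm × 174.5 ha × 10 = 66540.3 m³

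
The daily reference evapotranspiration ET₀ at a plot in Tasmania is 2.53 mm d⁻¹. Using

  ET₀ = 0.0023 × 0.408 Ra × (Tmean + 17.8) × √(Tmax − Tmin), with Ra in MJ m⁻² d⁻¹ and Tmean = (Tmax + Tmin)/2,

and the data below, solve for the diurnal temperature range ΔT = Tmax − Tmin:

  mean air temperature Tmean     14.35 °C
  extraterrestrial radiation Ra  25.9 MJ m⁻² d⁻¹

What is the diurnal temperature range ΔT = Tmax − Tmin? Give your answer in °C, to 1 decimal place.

10.5 °C

√ΔT = ET₀ / [0.0023 × 0.408 × Ra × (Tmean+17.8)] = 2.53 / (0.0023 × 10.5672 × 32.15) = 3.2378
ΔT = 3.2378² = 10.483 °C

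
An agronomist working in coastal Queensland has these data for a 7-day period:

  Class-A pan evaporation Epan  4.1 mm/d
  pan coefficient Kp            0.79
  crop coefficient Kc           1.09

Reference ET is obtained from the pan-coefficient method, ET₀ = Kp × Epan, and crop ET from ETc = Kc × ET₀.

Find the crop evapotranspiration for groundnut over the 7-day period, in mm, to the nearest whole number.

25 mm

ET₀ = 0.79 × 4.1 = 3.2390 mm/d
ETc = Kc × ET₀ = 1.09 × 3.2390 = 3.5305 mm/d
Over 7 days: 3.5305 × 7 = 24.714 mm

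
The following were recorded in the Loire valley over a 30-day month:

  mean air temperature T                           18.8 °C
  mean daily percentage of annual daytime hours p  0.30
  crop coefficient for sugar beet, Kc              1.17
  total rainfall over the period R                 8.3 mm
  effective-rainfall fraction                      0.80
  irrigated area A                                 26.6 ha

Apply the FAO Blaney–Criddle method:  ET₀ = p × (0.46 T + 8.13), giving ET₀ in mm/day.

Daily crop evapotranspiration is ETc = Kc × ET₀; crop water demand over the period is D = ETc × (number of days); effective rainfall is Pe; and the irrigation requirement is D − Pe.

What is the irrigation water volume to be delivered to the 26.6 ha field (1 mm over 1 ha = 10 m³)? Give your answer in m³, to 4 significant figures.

45230 m³

ET₀ = 0.30 × (0.46 × 18.8 + 8.13) = 0.30 × 16.778 = 5.0334 mm/d
ETc = Kc × ET₀ = 1.17 × 5.0334 = 5.8891 mm/d
Crop demand D = ETc × 30 d = 5.8891 × 30 = 176.673 mm
Pe = 0.80 × 8.3 = 6.640 mm
D − Pe = 176.673 − 6.640 = 170.033 mm
Volume = 170.033 mm × 26.6 ha × 10 = 45228.8 m³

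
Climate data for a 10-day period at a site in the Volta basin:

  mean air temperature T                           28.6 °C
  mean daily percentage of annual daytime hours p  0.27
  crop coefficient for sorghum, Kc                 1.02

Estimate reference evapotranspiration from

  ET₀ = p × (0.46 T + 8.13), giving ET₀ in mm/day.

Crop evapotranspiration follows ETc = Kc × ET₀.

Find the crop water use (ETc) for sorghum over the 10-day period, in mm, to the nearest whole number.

ET₀ = 0.27 × (0.46 × 28.6 + 8.13) = 0.27 × 21.286 = 5.7472 mm/d
ETc = Kc × ET₀ = 1.02 × 5.7472 = 5.8621 mm/d
Over 10 days: 5.8621 × 10 = 58.621 mm

59 mm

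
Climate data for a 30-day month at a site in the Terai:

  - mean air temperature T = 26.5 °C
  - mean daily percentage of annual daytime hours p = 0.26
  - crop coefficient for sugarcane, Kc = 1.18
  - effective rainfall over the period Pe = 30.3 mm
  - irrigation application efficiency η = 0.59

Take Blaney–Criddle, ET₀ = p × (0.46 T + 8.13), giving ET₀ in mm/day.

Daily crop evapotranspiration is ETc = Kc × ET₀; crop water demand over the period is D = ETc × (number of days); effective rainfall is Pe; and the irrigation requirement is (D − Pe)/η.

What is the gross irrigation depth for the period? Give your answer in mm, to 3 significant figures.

266 mm

ET₀ = 0.26 × (0.46 × 26.5 + 8.13) = 0.26 × 20.320 = 5.2832 mm/d
ETc = Kc × ET₀ = 1.18 × 5.2832 = 6.2342 mm/d
Crop demand D = ETc × 30 d = 6.2342 × 30 = 187.026 mm
D − Pe = 187.026 − 30.3 = 156.726 mm
Gross irrigation = 156.726 / 0.59 = 265.637 mm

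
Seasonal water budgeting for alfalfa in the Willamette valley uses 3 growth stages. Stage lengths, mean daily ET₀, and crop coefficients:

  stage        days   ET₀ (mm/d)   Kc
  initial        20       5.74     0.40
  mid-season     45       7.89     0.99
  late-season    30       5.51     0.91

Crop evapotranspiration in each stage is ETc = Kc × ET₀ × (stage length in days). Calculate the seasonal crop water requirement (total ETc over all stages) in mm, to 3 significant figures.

548 mm

initial: 0.40 × 5.74 × 20 = 45.92 mm
mid-season: 0.99 × 7.89 × 45 = 351.50 mm
late-season: 0.91 × 5.51 × 30 = 150.42 mm
Seasonal total = 547.84 mm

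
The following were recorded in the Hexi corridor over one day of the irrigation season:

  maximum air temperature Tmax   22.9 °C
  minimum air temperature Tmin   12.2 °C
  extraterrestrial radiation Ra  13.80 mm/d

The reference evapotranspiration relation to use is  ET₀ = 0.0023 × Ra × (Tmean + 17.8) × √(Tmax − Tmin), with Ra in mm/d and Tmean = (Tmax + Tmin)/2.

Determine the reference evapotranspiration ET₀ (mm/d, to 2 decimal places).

3.67 mm/d

Tmean = (22.9 + 12.2)/2 = 17.55 °C
ET₀ = 0.0023 × 13.80 × (17.55 + 17.8) × √10.7 = 0.0023 × 13.80 × 35.35 × 3.2711 = 3.6702 mm/d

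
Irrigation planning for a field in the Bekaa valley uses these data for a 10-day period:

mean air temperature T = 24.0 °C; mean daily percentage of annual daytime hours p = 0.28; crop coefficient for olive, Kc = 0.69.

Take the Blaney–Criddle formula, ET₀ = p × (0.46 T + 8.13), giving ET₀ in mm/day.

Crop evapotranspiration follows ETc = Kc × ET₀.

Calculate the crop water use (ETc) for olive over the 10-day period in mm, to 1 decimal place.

ET₀ = 0.28 × (0.46 × 24.0 + 8.13) = 0.28 × 19.170 = 5.3676 mm/d
ETc = Kc × ET₀ = 0.69 × 5.3676 = 3.7036 mm/d
Over 10 days: 3.7036 × 10 = 37.036 mm

37.0 mm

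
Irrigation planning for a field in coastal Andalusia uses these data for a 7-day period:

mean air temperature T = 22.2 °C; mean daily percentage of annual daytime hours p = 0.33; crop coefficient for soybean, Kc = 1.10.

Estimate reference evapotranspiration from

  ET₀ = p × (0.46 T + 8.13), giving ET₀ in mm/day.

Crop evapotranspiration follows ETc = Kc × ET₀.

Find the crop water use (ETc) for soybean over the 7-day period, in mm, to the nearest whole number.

ET₀ = 0.33 × (0.46 × 22.2 + 8.13) = 0.33 × 18.342 = 6.0529 mm/d
ETc = Kc × ET₀ = 1.10 × 6.0529 = 6.6582 mm/d
Over 7 days: 6.6582 × 7 = 46.607 mm

47 mm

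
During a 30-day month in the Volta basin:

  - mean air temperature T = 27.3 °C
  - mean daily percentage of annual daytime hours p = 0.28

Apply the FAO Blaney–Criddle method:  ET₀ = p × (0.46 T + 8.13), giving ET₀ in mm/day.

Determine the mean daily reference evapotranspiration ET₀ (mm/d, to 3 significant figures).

5.79 mm/d

ET₀ = 0.28 × (0.46 × 27.3 + 8.13) = 0.28 × 20.688 = 5.7926 mm/d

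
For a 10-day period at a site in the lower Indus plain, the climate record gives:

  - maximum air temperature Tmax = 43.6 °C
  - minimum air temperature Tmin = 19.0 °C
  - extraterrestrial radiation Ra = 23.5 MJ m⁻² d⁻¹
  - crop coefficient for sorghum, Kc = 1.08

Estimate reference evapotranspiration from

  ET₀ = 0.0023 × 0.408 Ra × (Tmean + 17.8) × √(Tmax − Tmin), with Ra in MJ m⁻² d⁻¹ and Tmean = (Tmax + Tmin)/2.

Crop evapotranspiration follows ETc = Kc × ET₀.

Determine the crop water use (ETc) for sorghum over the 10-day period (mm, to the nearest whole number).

58 mm

Tmean = (43.6 + 19.0)/2 = 31.30 °C
0.408 Ra = 0.408 × 23.5 = 9.5880 mm/d equivalent
ET₀ = 0.0023 × 9.5880 × (31.30 + 17.8) × √24.6 = 0.0023 × 9.5880 × 49.10 × 4.9598 = 5.3703 mm/d
ETc = Kc × ET₀ = 1.08 × 5.3703 = 5.7999 mm/d
Over 10 days: 5.7999 × 10 = 57.999 mm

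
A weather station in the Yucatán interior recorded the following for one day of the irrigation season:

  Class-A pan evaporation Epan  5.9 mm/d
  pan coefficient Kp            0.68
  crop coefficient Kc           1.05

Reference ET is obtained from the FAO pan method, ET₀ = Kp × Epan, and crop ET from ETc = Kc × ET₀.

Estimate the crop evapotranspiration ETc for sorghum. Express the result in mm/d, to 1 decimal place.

4.2 mm/d

ET₀ = 0.68 × 5.9 = 4.0120 mm/d
ETc = Kc × ET₀ = 1.05 × 4.0120 = 4.2126 mm/d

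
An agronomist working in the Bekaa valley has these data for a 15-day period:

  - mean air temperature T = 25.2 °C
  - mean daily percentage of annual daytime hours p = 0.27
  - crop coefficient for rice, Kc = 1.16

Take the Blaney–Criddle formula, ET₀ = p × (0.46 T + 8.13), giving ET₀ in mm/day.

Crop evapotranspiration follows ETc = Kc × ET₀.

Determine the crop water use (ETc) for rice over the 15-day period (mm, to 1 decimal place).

ET₀ = 0.27 × (0.46 × 25.2 + 8.13) = 0.27 × 19.722 = 5.3249 mm/d
ETc = Kc × ET₀ = 1.16 × 5.3249 = 6.1769 mm/d
Over 15 days: 6.1769 × 15 = 92.654 mm

92.7 mm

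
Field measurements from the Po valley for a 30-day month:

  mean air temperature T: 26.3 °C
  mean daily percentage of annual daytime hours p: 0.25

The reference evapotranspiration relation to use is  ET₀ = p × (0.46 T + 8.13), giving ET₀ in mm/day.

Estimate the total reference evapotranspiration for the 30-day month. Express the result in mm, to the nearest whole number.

ET₀ = 0.25 × (0.46 × 26.3 + 8.13) = 0.25 × 20.228 = 5.0570 mm/d
Monthly total = 5.0570 × 30 = 151.710 mm

152 mm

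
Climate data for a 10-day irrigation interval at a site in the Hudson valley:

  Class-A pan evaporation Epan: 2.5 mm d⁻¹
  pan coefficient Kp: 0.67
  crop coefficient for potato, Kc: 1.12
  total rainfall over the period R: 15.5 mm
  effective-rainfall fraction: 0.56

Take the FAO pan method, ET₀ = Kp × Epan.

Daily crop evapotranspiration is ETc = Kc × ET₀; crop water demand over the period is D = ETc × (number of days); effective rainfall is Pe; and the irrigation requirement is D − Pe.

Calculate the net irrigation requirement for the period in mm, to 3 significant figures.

10.1 mm

ET₀ = 0.67 × 2.5 = 1.6750 mm/d
ETc = Kc × ET₀ = 1.12 × 1.6750 = 1.8760 mm/d
Crop demand D = ETc × 10 d = 1.8760 × 10 = 18.760 mm
Pe = 0.56 × 15.5 = 8.680 mm
D − Pe = 18.760 − 8.680 = 10.080 mm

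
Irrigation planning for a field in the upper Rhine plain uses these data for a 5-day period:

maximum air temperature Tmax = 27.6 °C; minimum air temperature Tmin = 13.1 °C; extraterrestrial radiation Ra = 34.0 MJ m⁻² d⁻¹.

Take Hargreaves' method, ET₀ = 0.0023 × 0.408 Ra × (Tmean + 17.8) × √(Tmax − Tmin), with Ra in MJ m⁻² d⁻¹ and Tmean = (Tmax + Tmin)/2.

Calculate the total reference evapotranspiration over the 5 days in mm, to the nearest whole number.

Tmean = (27.6 + 13.1)/2 = 20.35 °C
0.408 Ra = 0.408 × 34.0 = 13.8720 mm/d equivalent
ET₀ = 0.0023 × 13.8720 × (20.35 + 17.8) × √14.5 = 0.0023 × 13.8720 × 38.15 × 3.8079 = 4.6350 mm/d
Over 5 days: 4.6350 × 5 = 23.175 mm

23 mm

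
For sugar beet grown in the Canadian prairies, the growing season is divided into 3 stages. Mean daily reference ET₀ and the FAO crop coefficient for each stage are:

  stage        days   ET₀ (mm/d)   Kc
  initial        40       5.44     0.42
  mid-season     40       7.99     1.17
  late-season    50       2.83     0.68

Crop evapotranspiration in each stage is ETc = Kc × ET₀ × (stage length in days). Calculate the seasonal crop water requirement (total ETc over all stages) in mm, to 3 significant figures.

562 mm

initial: 0.42 × 5.44 × 40 = 91.39 mm
mid-season: 1.17 × 7.99 × 40 = 373.93 mm
late-season: 0.68 × 2.83 × 50 = 96.22 mm
Seasonal total = 561.54 mm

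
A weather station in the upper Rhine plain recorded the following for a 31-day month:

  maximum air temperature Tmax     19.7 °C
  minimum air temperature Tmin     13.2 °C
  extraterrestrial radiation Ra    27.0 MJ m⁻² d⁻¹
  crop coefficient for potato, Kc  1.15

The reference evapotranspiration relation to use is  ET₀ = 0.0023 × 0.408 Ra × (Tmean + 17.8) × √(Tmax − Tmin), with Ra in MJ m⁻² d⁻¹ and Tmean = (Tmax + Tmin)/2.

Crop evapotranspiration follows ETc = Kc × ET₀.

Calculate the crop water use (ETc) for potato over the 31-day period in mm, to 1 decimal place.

Tmean = (19.7 + 13.2)/2 = 16.45 °C
0.408 Ra = 0.408 × 27.0 = 11.0160 mm/d equivalent
ET₀ = 0.0023 × 11.0160 × (16.45 + 17.8) × √6.5 = 0.0023 × 11.0160 × 34.25 × 2.5495 = 2.2124 mm/d
ETc = Kc × ET₀ = 1.15 × 2.2124 = 2.5443 mm/d
Over 31 days: 2.5443 × 31 = 78.873 mm

78.9 mm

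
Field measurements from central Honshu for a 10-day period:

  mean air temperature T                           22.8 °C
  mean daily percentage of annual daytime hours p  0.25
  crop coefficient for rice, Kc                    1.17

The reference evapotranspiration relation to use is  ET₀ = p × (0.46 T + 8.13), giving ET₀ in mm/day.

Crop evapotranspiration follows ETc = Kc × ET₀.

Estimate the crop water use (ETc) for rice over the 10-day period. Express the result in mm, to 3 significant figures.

ET₀ = 0.25 × (0.46 × 22.8 + 8.13) = 0.25 × 18.618 = 4.6545 mm/d
ETc = Kc × ET₀ = 1.17 × 4.6545 = 5.4458 mm/d
Over 10 days: 5.4458 × 10 = 54.458 mm

54.5 mm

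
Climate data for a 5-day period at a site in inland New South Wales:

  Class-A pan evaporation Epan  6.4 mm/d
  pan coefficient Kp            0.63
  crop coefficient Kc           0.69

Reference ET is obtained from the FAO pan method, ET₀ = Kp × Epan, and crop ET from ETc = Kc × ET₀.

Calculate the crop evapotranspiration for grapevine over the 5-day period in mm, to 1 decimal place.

ET₀ = 0.63 × 6.4 = 4.0320 mm/d
ETc = Kc × ET₀ = 0.69 × 4.0320 = 2.7821 mm/d
Over 5 days: 2.7821 × 5 = 13.911 mm

13.9 mm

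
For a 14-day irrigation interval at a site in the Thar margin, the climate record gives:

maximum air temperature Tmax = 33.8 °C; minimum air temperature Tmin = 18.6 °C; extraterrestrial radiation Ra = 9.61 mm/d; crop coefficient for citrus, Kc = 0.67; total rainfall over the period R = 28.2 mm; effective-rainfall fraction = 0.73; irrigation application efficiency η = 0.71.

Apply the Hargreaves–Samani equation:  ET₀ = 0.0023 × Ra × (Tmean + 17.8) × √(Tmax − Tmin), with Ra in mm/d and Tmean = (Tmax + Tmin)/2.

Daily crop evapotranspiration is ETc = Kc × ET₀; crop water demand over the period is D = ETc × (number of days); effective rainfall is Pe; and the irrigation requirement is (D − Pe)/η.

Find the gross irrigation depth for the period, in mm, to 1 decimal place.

21.1 mm

Tmean = (33.8 + 18.6)/2 = 26.20 °C
ET₀ = 0.0023 × 9.61 × (26.20 + 17.8) × √15.2 = 0.0023 × 9.61 × 44.00 × 3.8987 = 3.7916 mm/d
ETc = Kc × ET₀ = 0.67 × 3.7916 = 2.5404 mm/d
Crop demand D = ETc × 14 d = 2.5404 × 14 = 35.566 mm
Pe = 0.73 × 28.2 = 20.586 mm
D − Pe = 35.566 − 20.586 = 14.980 mm
Gross irrigation = 14.980 / 0.71 = 21.099 mm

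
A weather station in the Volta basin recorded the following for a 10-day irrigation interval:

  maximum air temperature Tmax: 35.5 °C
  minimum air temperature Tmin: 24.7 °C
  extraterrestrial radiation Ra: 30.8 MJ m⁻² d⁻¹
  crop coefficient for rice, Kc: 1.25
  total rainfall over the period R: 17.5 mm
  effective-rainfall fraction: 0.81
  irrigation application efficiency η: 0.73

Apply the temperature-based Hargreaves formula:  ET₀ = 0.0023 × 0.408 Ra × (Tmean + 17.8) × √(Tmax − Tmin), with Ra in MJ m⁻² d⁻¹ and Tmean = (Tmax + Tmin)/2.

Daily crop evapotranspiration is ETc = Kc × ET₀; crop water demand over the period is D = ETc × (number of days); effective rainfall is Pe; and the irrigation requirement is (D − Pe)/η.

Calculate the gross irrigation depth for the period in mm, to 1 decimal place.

58.5 mm

Tmean = (35.5 + 24.7)/2 = 30.10 °C
0.408 Ra = 0.408 × 30.8 = 12.5664 mm/d equivalent
ET₀ = 0.0023 × 12.5664 × (30.10 + 17.8) × √10.8 = 0.0023 × 12.5664 × 47.90 × 3.2863 = 4.5497 mm/d
ETc = Kc × ET₀ = 1.25 × 4.5497 = 5.6871 mm/d
Crop demand D = ETc × 10 d = 5.6871 × 10 = 56.871 mm
Pe = 0.81 × 17.5 = 14.175 mm
D − Pe = 56.871 − 14.175 = 42.696 mm
Gross irrigation = 42.696 / 0.73 = 58.488 mm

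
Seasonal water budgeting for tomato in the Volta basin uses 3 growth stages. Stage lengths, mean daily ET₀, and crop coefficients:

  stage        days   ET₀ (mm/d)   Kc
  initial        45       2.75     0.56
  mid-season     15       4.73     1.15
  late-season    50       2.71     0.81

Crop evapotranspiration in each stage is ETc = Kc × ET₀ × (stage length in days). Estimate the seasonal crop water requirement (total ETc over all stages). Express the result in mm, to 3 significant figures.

261 mm

initial: 0.56 × 2.75 × 45 = 69.30 mm
mid-season: 1.15 × 4.73 × 15 = 81.59 mm
late-season: 0.81 × 2.71 × 50 = 109.76 mm
Seasonal total = 260.65 mm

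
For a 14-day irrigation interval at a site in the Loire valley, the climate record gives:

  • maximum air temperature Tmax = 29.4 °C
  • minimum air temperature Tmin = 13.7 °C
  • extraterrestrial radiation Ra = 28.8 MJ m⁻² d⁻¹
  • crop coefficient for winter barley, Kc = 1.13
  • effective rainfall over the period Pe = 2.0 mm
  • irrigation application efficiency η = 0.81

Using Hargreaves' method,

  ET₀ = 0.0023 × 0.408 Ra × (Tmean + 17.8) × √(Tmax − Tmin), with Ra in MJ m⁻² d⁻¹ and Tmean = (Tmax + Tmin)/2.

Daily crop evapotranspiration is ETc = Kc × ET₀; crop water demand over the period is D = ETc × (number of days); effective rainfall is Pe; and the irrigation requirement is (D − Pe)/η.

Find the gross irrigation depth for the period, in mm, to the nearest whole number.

80 mm

Tmean = (29.4 + 13.7)/2 = 21.55 °C
0.408 Ra = 0.408 × 28.8 = 11.7504 mm/d equivalent
ET₀ = 0.0023 × 11.7504 × (21.55 + 17.8) × √15.7 = 0.0023 × 11.7504 × 39.35 × 3.9623 = 4.2138 mm/d
ETc = Kc × ET₀ = 1.13 × 4.2138 = 4.7616 mm/d
Crop demand D = ETc × 14 d = 4.7616 × 14 = 66.662 mm
D − Pe = 66.662 − 2.0 = 64.662 mm
Gross irrigation = 64.662 / 0.81 = 79.830 mm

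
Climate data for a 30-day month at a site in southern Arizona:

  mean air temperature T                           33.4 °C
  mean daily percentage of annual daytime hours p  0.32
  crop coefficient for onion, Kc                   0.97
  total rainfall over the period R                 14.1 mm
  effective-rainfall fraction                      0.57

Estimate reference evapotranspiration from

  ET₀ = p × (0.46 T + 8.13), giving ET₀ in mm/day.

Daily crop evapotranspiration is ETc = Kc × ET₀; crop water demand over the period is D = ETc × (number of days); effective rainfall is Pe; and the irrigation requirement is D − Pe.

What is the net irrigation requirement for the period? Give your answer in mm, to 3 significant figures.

211 mm

ET₀ = 0.32 × (0.46 × 33.4 + 8.13) = 0.32 × 23.494 = 7.5181 mm/d
ETc = Kc × ET₀ = 0.97 × 7.5181 = 7.2926 mm/d
Crop demand D = ETc × 30 d = 7.2926 × 30 = 218.778 mm
Pe = 0.57 × 14.1 = 8.037 mm
D − Pe = 218.778 − 8.037 = 210.741 mm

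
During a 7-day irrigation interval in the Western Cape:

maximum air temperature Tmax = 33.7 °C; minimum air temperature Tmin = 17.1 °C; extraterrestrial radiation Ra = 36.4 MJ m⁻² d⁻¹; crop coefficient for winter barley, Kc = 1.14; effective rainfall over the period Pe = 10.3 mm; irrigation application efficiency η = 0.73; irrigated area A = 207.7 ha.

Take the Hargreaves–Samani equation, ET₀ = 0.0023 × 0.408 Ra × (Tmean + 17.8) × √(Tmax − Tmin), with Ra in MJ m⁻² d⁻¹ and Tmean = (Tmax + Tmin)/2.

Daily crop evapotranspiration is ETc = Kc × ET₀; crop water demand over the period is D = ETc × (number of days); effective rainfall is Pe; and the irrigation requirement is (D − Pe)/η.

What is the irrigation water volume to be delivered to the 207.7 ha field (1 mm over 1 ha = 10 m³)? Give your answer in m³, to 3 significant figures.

107000 m³

Tmean = (33.7 + 17.1)/2 = 25.40 °C
0.408 Ra = 0.408 × 36.4 = 14.8512 mm/d equivalent
ET₀ = 0.0023 × 14.8512 × (25.40 + 17.8) × √16.6 = 0.0023 × 14.8512 × 43.20 × 4.0743 = 6.0121 mm/d
ETc = Kc × ET₀ = 1.14 × 6.0121 = 6.8538 mm/d
Crop demand D = ETc × 7 d = 6.8538 × 7 = 47.977 mm
D − Pe = 47.977 − 10.3 = 37.677 mm
Gross irrigation = 37.677 / 0.73 = 51.612 mm
Volume = 51.612 mm × 207.7 ha × 10 = 107198.1 m³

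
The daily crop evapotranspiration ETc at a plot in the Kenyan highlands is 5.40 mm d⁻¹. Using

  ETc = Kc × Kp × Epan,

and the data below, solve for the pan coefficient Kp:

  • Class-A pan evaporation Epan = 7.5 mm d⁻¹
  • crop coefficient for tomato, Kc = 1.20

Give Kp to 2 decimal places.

ETc = Kc × Kp × Epan  ⇒  Kp = ETc / (Kc × Epan)
Kp = 5.40 / (1.20 × 7.5) = 5.40 / 9.000 = 0.6000

0.60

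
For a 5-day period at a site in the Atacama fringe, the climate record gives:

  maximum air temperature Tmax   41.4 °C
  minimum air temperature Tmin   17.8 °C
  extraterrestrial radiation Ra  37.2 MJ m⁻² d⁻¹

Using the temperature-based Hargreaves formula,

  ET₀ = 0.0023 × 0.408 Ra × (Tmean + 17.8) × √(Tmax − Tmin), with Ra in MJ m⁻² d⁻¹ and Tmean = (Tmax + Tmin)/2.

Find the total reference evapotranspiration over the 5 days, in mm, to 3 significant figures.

40.2 mm

Tmean = (41.4 + 17.8)/2 = 29.60 °C
0.408 Ra = 0.408 × 37.2 = 15.1776 mm/d equivalent
ET₀ = 0.0023 × 15.1776 × (29.60 + 17.8) × √23.6 = 0.0023 × 15.1776 × 47.40 × 4.8580 = 8.0383 mm/d
Over 5 days: 8.0383 × 5 = 40.192 mm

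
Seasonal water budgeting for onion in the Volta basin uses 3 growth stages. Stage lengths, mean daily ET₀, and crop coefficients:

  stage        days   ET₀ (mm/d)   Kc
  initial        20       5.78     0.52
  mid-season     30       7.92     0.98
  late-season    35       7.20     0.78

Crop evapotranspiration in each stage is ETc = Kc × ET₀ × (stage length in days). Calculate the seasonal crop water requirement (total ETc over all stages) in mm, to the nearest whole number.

490 mm

initial: 0.52 × 5.78 × 20 = 60.11 mm
mid-season: 0.98 × 7.92 × 30 = 232.85 mm
late-season: 0.78 × 7.20 × 35 = 196.56 mm
Seasonal total = 489.52 mm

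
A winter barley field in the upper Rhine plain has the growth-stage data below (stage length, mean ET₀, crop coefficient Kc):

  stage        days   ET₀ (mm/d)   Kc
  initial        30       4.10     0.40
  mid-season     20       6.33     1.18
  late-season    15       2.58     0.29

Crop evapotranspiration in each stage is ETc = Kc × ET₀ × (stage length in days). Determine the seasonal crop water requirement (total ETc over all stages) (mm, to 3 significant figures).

210 mm

initial: 0.40 × 4.10 × 30 = 49.20 mm
mid-season: 1.18 × 6.33 × 20 = 149.39 mm
late-season: 0.29 × 2.58 × 15 = 11.22 mm
Seasonal total = 209.81 mm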